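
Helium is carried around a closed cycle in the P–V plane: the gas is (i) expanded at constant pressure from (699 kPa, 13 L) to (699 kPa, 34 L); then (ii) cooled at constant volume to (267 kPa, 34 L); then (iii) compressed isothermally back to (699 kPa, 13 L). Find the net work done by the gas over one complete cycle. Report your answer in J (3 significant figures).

Leg (i): W = PΔV = (699)(34 − 13) = 14679 J.
Leg (ii): W = 0.
Leg (iii): W = PᵢVᵢ ln(V_f/Vᵢ) = (9078) ln(13/34) = -8728 J.
W_net = 14679 − 8728 = 5951 J.

W_net ≈ 5950 J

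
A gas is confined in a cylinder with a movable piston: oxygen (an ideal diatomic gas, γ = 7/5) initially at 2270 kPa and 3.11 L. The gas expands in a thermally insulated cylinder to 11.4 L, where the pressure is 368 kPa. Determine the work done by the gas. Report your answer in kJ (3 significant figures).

Adiabatic: W = (P₁V₁ − P₂V₂)/(γ − 1) with γ = 7/5.
P₁V₁ = 7060 J, P₂V₂ = 4195 J.
W = (7060 − 4195) / 0.4 = 7161 J.

W ≈ 7.16 kJ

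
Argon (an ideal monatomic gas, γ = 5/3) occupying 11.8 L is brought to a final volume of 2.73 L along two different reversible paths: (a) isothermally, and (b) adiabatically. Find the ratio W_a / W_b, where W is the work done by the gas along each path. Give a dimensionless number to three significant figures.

Path (a) isothermal: W = P₁V₁ ln(V₂/V₁) → W_a/(P₁V₁) = -1.464.
Path (b) adiabatic: W = P₁V₁(1 − (V₁/V₂)^(γ−1))/(γ−1) → W_b/(P₁V₁) = -2.48.
W_a / W_b = -1.464 / -2.48 = 0.5902.

W_a / W_b ≈ 0.590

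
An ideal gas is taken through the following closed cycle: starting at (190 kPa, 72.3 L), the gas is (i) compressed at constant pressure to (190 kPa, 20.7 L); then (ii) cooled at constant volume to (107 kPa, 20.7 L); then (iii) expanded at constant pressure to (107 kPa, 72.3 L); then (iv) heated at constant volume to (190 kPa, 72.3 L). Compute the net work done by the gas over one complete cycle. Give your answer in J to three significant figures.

W_net ≈ -4280 J

Constant-volume legs do no work.
W(i) = (190)(20.7 − 72.3) = -9804 J; W(iii) = (107)(72.3 − 20.7) = 5521 J.
W_net = -9804 + 5521 = -4283 J (the counter-clockwise enclosed area).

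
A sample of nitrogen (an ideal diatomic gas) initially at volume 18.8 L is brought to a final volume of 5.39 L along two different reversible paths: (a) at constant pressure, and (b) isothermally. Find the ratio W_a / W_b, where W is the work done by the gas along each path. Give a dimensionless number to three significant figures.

Path (a) isobaric: W = P₁(V₂ − V₁) → W_a/(P₁V₁) = -0.7133.
Path (b) isothermal: W = P₁V₁ ln(V₂/V₁) → W_b/(P₁V₁) = -1.249.
W_a / W_b = -0.7133 / -1.249 = 0.571.

W_a / W_b ≈ 0.571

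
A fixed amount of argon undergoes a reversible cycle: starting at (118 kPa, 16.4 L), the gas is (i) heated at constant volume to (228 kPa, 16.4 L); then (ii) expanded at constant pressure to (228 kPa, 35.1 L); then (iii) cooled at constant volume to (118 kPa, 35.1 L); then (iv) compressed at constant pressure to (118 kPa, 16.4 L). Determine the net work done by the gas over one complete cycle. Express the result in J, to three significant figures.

W_net ≈ 2060 J

Constant-volume legs do no work.
W(ii) = (228)(35.1 − 16.4) = 4264 J; W(iv) = (118)(16.4 − 35.1) = -2207 J.
W_net = 4264 − 2207 = 2057 J (the clockwise enclosed area).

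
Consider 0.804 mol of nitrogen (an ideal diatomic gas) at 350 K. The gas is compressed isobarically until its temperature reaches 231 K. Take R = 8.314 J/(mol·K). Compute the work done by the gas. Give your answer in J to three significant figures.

Isobaric: W = P ΔV = nR ΔT.
W = (0.804)(8.314)(231 − 350) = -795.5 J.

W ≈ -795 J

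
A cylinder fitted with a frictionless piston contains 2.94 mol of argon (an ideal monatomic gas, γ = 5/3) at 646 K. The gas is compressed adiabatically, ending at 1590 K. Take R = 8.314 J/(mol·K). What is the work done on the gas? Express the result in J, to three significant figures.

Adiabatic ⇒ Q = 0, so W_by = −ΔU = nCᵥ(T₁ − T₂).
Cᵥ = 3R/2 = 12.47 J/(mol·K).
W = (2.94)(12.47)(646 − 1590) = -34612 J.
Work on gas = −W_by = 34612 J.

W ≈ 34600 J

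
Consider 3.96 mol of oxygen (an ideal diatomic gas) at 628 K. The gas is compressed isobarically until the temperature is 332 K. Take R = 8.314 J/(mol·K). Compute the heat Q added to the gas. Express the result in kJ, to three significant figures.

Q ≈ -34.1 kJ

Isobaric: W = nRΔT = (3.96)(8.314)(-296) = -9745 J.
ΔU = nCᵥΔT with Cᵥ = 5R/2: ΔU = (3.96)(20.79)(-296) = -24363 J.
Q = ΔU + W = -24363 − 9745 = -34109 J.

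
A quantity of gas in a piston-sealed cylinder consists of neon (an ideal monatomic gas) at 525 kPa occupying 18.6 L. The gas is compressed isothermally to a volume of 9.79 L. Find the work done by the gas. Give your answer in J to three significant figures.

W ≈ -6270 J

Isothermal: W = nRT ln(V₂/V₁) = P₁V₁ ln(V₂/V₁).
P₁V₁ = (525 kPa)(18.6 L) = 9765 J.
W = 9765 × ln(9.79/18.6) = 9765 × -0.6418
W_by_gas = -6267 J.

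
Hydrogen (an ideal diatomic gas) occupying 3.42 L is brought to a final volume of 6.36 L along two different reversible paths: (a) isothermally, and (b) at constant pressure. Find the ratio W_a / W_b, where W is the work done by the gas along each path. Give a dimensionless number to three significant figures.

W_a / W_b ≈ 0.722

Path (a) isothermal: W = P₁V₁ ln(V₂/V₁) → W_a/(P₁V₁) = 0.6204.
Path (b) isobaric: W = P₁(V₂ − V₁) → W_b/(P₁V₁) = 0.8596.
W_a / W_b = 0.6204 / 0.8596 = 0.7217.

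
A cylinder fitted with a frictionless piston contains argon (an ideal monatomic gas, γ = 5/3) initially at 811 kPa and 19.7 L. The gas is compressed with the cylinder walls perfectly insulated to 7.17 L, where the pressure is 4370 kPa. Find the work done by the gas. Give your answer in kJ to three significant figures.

Adiabatic: W = (P₁V₁ − P₂V₂)/(γ − 1) with γ = 5/3.
P₁V₁ = 15977 J, P₂V₂ = 31333 J.
W = (15977 − 31333) / 0.6667 = -23034 J.

W ≈ -23.0 kJ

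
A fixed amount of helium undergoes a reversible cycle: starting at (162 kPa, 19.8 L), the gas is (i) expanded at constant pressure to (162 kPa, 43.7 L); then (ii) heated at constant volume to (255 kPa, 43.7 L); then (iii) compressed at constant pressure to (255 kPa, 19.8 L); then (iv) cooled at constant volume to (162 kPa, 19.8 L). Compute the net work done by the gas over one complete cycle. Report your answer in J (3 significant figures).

W_net ≈ -2220 J

Constant-volume legs do no work.
W(i) = (162)(43.7 − 19.8) = 3872 J; W(iii) = (255)(19.8 − 43.7) = -6095 J.
W_net = 3872 − 6095 = -2223 J (the counter-clockwise enclosed area).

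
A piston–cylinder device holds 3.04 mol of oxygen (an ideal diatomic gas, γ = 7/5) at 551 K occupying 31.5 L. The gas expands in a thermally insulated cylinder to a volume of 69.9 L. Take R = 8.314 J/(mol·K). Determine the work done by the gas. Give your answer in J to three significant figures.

W ≈ 9500 J

Adiabatic: TV^(γ−1) = const with γ = 7/5.
T₂ = T₁ (V₁/V₂)^(γ−1) = 551 × (31.5/69.9)^0.4 = 551 × 0.727 = 400.6 K.
W_by = nCᵥ(T₁ − T₂) = (3.04)(20.79)(551 − 400.6) = 9505 J.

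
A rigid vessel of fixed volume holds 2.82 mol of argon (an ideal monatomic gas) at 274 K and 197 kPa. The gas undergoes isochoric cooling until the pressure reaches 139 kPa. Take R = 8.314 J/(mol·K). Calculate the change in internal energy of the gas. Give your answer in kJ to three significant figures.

ΔU ≈ -2.84 kJ

Constant volume ⇒ W = 0, so Q = ΔU = nCᵥΔT with Cᵥ = 3R/2 = 12.47 J/(mol·K).
At constant V, T₂/T₁ = P₂/P₁ ⇒ ΔT = T₁(P₂/P₁ − 1) = 274·(139/197 − 1) = -80.67 K.
ΔU = (2.82)(12.47)(-80.67) = -2837 J.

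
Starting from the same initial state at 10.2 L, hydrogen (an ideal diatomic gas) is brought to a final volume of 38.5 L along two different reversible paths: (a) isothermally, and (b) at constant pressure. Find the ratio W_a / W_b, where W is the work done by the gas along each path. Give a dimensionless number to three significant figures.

Path (a) isothermal: W = P₁V₁ ln(V₂/V₁) → W_a/(P₁V₁) = 1.328.
Path (b) isobaric: W = P₁(V₂ − V₁) → W_b/(P₁V₁) = 2.775.
W_a / W_b = 1.328 / 2.775 = 0.4787.

W_a / W_b ≈ 0.479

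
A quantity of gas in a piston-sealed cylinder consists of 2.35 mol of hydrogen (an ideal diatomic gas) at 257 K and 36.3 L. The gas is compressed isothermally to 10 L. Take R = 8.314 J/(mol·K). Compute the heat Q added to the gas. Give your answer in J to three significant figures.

Isothermal ⇒ ΔU = 0, so Q = W = nRT ln(V₂/V₁).
Q = (2.35)(8.314)(257) ln(10/36.3) = 5021 × -1.289 = -6474 J.

Q ≈ -6470 J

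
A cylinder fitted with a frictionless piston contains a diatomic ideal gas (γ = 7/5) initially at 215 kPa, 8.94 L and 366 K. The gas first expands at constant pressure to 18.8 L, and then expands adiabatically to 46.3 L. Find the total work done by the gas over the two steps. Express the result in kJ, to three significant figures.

W_total ≈ 5.18 kJ

Step 1 (isobaric): W = PΔV = (215 kPa)(18.8 − 8.94 L) = 2120 J.
After step 1: P = 215 kPa, V = 18.8 L, T = 769.7 K.
Step 2 (adiabatic): W = (P₁V₁ − P₂V₂)/(γ−1) = (4042 − 2819)/0.4 = 3059 J.
W_total = 2120 + 3059 = 5179 J.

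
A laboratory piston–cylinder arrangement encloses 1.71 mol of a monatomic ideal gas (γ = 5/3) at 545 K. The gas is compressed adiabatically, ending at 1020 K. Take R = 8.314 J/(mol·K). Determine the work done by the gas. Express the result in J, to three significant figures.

W ≈ -10100 J

Adiabatic ⇒ Q = 0, so W_by = −ΔU = nCᵥ(T₁ − T₂).
Cᵥ = 3R/2 = 12.47 J/(mol·K).
W = (1.71)(12.47)(545 − 1020) = -10130 J.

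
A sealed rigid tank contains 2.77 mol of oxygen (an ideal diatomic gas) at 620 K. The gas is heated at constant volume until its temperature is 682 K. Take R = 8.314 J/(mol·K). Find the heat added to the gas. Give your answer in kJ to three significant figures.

Q ≈ 3.57 kJ

Constant volume ⇒ W = 0, so Q = ΔU = nCᵥΔT with Cᵥ = 5R/2 = 20.79 J/(mol·K).
ΔU = (2.77)(20.79)(682 − 620) = 3570 J.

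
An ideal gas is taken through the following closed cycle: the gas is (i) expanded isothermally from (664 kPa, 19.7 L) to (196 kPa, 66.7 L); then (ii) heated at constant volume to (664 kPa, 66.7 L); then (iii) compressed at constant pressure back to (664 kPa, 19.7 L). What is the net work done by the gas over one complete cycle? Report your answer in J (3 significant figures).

W_net ≈ -15300 J

Leg (i): W = PᵢVᵢ ln(V_f/Vᵢ) = (13081) ln(66.7/19.7) = 15953 J.
Leg (ii): W = 0.
Leg (iii): W = PΔV = (664)(19.7 − 66.7) = -31208 J.
W_net = 15953 − 31208 = -15255 J.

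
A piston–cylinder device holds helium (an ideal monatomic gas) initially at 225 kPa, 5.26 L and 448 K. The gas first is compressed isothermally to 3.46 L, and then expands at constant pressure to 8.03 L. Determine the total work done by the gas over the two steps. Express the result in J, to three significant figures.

W_total ≈ 1070 J

Step 1 (isothermal): W = P₁V₁ ln(V₂/V₁) = (1184) ln(3.46/5.26) = -495.7 J.
After step 1: P = 342.1 kPa, V = 3.46 L, T = 448 K.
Step 2 (isobaric): W = PΔV = (342.1 kPa)(8.03 − 3.46 L) = 1563 J.
W_total = -495.7 + 1563 = 1067 J.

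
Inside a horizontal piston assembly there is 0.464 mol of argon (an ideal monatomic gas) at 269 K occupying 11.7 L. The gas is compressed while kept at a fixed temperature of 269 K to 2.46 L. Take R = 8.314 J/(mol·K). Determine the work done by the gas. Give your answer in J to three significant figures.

W ≈ -1620 J

Isothermal: W = nRT ln(V₂/V₁).
W = (0.464)(8.314)(269) × ln(2.46/11.7)
  = 1038 × -1.559
W_by_gas = -1618 J.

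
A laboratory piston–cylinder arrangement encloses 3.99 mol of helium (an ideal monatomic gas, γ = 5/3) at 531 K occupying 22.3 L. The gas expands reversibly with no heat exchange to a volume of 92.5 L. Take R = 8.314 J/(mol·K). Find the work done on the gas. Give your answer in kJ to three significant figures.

W ≈ -16.2 kJ

Adiabatic: TV^(γ−1) = const with γ = 5/3.
T₂ = T₁ (V₁/V₂)^(γ−1) = 531 × (22.3/92.5)^0.667 = 531 × 0.3874 = 205.7 K.
W_by = nCᵥ(T₁ − T₂) = (3.99)(12.47)(531 − 205.7) = 16187 J.
Work on gas = −W_by = -16187 J.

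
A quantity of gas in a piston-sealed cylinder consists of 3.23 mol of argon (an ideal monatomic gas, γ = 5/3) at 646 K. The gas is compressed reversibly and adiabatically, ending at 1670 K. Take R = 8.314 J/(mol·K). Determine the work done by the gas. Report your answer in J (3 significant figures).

W ≈ -41200 J

Adiabatic ⇒ Q = 0, so W_by = −ΔU = nCᵥ(T₁ − T₂).
Cᵥ = 3R/2 = 12.47 J/(mol·K).
W = (3.23)(12.47)(646 − 1670) = -41248 J.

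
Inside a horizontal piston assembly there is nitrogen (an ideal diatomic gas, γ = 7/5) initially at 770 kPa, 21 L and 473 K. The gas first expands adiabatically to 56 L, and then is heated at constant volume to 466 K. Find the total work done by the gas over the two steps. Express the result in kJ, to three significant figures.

W_total ≈ 13.1 kJ

Step 1 (adiabatic): W = (P₁V₁ − P₂V₂)/(γ−1) = (16170 − 10923)/0.4 = 13119 J.
Step 2 (isochoric): W = 0 (constant volume).
W_total = 13119 + 0 = 13119 J.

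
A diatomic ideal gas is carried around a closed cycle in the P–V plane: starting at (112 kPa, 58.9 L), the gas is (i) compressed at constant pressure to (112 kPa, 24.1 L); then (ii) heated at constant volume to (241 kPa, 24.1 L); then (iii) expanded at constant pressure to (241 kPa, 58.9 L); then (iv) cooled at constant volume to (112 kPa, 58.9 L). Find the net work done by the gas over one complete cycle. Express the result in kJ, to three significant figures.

Constant-volume legs do no work.
W(i) = (112)(24.1 − 58.9) = -3898 J; W(iii) = (241)(58.9 − 24.1) = 8387 J.
W_net = -3898 + 8387 = 4489 J (the clockwise enclosed area).

W_net ≈ 4.49 kJ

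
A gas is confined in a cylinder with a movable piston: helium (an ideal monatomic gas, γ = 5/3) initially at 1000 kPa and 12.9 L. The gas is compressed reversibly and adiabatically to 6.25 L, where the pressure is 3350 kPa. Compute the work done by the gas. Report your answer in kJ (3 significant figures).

W ≈ -12.1 kJ

Adiabatic: W = (P₁V₁ − P₂V₂)/(γ − 1) with γ = 5/3.
P₁V₁ = 12900 J, P₂V₂ = 20938 J.
W = (12900 − 20938) / 0.6667 = -12056 J.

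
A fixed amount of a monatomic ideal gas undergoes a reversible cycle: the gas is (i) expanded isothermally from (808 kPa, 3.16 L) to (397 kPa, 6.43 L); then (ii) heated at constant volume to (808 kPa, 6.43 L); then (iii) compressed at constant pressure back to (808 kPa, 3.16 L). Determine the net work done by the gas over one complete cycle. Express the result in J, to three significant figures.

Leg (i): W = PᵢVᵢ ln(V_f/Vᵢ) = (2553) ln(6.43/3.16) = 1814 J.
Leg (ii): W = 0.
Leg (iii): W = PΔV = (808)(3.16 − 6.43) = -2642 J.
W_net = 1814 − 2642 = -828.3 J.

W_net ≈ -828 J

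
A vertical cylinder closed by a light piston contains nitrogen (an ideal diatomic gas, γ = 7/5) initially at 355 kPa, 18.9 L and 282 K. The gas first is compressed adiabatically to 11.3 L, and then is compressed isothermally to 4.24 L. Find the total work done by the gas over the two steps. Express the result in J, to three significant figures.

Step 1 (adiabatic): W = (P₁V₁ − P₂V₂)/(γ−1) = (6709 − 8242)/0.4 = -3832 J.
After step 1: P = 729.4 kPa, V = 11.3 L, T = 346.4 K.
Step 2 (isothermal): W = P₁V₁ ln(V₂/V₁) = (8242) ln(4.24/11.3) = -8079 J.
W_total = -3832 − 8079 = -11911 J.

W_total ≈ -11900 J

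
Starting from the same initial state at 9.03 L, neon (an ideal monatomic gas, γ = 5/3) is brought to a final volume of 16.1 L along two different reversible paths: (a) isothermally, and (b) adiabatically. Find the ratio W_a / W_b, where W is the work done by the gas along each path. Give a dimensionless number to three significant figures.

W_a / W_b ≈ 1.21

Path (a) isothermal: W = P₁V₁ ln(V₂/V₁) → W_a/(P₁V₁) = 0.5783.
Path (b) adiabatic: W = P₁V₁(1 − (V₁/V₂)^(γ−1))/(γ−1) → W_b/(P₁V₁) = 0.4798.
W_a / W_b = 0.5783 / 0.4798 = 1.205.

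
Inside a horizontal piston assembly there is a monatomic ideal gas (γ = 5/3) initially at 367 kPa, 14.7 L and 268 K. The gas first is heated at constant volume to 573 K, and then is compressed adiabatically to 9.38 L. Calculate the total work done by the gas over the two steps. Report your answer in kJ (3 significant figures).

Step 1 (isochoric): W = 0 (constant volume).
After step 1: P = 784.7 kPa (V unchanged).
Step 2 (adiabatic): W = (P₁V₁ − P₂V₂)/(γ−1) = (11535 − 15563)/0.667 = -6042 J.
W_total = 0 − 6042 = -6042 J.

W_total ≈ -6.04 kJ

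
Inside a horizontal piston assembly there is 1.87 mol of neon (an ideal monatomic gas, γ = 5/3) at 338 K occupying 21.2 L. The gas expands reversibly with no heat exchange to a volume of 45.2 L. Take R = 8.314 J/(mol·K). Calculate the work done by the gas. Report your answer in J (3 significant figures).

W ≈ 3120 J

Adiabatic: TV^(γ−1) = const with γ = 5/3.
T₂ = T₁ (V₁/V₂)^(γ−1) = 338 × (21.2/45.2)^0.667 = 338 × 0.6037 = 204 K.
W_by = nCᵥ(T₁ − T₂) = (1.87)(12.47)(338 − 204) = 3124 J.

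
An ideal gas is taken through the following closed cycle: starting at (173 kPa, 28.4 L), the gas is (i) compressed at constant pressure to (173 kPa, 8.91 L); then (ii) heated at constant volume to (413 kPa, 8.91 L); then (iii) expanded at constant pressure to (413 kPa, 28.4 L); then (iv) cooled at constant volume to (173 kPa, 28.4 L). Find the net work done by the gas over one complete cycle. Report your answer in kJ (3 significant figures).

W_net ≈ 4.68 kJ

Constant-volume legs do no work.
W(i) = (173)(8.91 − 28.4) = -3372 J; W(iii) = (413)(28.4 − 8.91) = 8049 J.
W_net = -3372 + 8049 = 4678 J (the clockwise enclosed area).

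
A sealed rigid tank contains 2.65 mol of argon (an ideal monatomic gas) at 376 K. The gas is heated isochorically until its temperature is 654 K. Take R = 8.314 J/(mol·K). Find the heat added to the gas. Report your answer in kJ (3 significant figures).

Q ≈ 9.19 kJ

Constant volume ⇒ W = 0, so Q = ΔU = nCᵥΔT with Cᵥ = 3R/2 = 12.47 J/(mol·K).
ΔU = (2.65)(12.47)(654 − 376) = 9187 J.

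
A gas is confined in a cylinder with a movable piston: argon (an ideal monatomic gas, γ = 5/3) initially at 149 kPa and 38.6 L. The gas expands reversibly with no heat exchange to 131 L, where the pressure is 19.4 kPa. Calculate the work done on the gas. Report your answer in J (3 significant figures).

W ≈ -4820 J

Adiabatic: W = (P₁V₁ − P₂V₂)/(γ − 1) with γ = 5/3.
P₁V₁ = 5751 J, P₂V₂ = 2541 J.
W = (5751 − 2541) / 0.6667 = 4815 J.
Work on gas = −W_by = -4815 J.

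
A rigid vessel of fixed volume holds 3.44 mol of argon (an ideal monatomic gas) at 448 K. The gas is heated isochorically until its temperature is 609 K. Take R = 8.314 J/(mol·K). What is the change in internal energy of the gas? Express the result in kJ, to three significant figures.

ΔU ≈ 6.91 kJ

Constant volume ⇒ W = 0, so Q = ΔU = nCᵥΔT with Cᵥ = 3R/2 = 12.47 J/(mol·K).
ΔU = (3.44)(12.47)(609 − 448) = 6907 J.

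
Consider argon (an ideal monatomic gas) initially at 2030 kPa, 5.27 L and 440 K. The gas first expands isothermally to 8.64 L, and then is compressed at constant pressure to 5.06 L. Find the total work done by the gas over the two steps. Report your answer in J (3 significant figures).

W_total ≈ 856 J

Step 1 (isothermal): W = P₁V₁ ln(V₂/V₁) = (10698) ln(8.64/5.27) = 5289 J.
After step 1: P = 1238 kPa, V = 8.64 L, T = 440 K.
Step 2 (isobaric): W = PΔV = (1238 kPa)(5.06 − 8.64 L) = -4433 J.
W_total = 5289 − 4433 = 856.1 J.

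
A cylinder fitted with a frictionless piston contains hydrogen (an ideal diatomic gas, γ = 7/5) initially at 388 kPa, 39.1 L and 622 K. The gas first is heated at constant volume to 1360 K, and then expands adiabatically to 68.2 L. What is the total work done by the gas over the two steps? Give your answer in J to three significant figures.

Step 1 (isochoric): W = 0 (constant volume).
After step 1: P = 848.4 kPa (V unchanged).
Step 2 (adiabatic): W = (P₁V₁ − P₂V₂)/(γ−1) = (33171 − 26553)/0.4 = 16545 J.
W_total = 0 + 16545 = 16545 J.

W_total ≈ 16500 J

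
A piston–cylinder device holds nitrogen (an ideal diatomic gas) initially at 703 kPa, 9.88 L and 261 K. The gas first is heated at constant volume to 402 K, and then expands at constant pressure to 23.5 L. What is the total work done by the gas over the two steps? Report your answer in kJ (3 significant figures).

W_total ≈ 14.7 kJ

Step 1 (isochoric): W = 0 (constant volume).
After step 1: P = 1083 kPa (V unchanged).
Step 2 (isobaric): W = PΔV = (1083 kPa)(23.5 − 9.88 L) = 14747 J.
W_total = 0 + 14747 = 14747 J.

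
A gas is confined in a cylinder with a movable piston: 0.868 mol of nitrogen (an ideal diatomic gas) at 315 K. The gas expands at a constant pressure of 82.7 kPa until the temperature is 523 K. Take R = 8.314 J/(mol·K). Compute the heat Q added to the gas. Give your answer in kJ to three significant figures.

Q ≈ 5.25 kJ

Isobaric: W = nRΔT = (0.868)(8.314)(208) = 1501 J.
ΔU = nCᵥΔT with Cᵥ = 5R/2: ΔU = (0.868)(20.79)(208) = 3753 J.
Q = ΔU + W = 3753 + 1501 = 5254 J.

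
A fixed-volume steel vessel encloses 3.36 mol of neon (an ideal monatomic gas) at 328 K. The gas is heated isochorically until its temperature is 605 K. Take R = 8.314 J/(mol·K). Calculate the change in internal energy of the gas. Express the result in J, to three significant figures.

Constant volume ⇒ W = 0, so Q = ΔU = nCᵥΔT with Cᵥ = 3R/2 = 12.47 J/(mol·K).
ΔU = (3.36)(12.47)(605 − 328) = 11607 J.

ΔU ≈ 11600 J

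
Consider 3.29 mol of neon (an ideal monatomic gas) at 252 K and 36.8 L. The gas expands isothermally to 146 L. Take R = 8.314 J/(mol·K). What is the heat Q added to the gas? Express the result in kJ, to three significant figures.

Q ≈ 9.50 kJ

Isothermal ⇒ ΔU = 0, so Q = W = nRT ln(V₂/V₁).
Q = (3.29)(8.314)(252) ln(146/36.8) = 6893 × 1.378 = 9499 J.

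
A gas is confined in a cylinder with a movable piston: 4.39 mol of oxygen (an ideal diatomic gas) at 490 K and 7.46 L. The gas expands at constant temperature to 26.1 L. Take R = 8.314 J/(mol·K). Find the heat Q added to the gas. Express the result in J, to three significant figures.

Isothermal ⇒ ΔU = 0, so Q = W = nRT ln(V₂/V₁).
Q = (4.39)(8.314)(490) ln(26.1/7.46) = 17884 × 1.252 = 22398 J.

Q ≈ 22400 J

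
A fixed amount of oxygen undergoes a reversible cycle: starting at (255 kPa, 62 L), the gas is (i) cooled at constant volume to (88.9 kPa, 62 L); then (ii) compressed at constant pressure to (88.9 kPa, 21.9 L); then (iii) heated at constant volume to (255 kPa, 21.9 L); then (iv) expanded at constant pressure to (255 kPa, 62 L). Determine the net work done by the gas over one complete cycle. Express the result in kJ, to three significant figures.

Constant-volume legs do no work.
W(ii) = (88.9)(21.9 − 62) = -3565 J; W(iv) = (255)(62 − 21.9) = 10226 J.
W_net = -3565 + 10226 = 6661 J (the clockwise enclosed area).

W_net ≈ 6.66 kJ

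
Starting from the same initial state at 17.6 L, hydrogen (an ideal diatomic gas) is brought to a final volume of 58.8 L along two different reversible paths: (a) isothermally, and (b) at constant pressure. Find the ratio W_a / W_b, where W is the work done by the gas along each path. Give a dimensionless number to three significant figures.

Path (a) isothermal: W = P₁V₁ ln(V₂/V₁) → W_a/(P₁V₁) = 1.206.
Path (b) isobaric: W = P₁(V₂ − V₁) → W_b/(P₁V₁) = 2.341.
W_a / W_b = 1.206 / 2.341 = 0.5153.

W_a / W_b ≈ 0.515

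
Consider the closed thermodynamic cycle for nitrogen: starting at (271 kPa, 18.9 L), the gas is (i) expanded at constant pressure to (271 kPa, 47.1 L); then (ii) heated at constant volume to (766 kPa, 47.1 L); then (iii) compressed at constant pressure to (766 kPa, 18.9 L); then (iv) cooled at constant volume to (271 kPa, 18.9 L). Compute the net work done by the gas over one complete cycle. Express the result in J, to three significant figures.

W_net ≈ -14000 J

Constant-volume legs do no work.
W(i) = (271)(47.1 − 18.9) = 7642 J; W(iii) = (766)(18.9 − 47.1) = -21601 J.
W_net = 7642 − 21601 = -13959 J (the counter-clockwise enclosed area).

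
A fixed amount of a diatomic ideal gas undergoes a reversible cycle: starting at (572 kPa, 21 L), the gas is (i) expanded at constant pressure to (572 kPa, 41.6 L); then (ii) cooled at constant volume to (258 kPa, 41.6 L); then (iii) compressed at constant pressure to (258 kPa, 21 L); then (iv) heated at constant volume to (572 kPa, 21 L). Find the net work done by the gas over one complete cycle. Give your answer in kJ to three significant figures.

Constant-volume legs do no work.
W(i) = (572)(41.6 − 21) = 11783 J; W(iii) = (258)(21 − 41.6) = -5315 J.
W_net = 11783 − 5315 = 6468 J (the clockwise enclosed area).

W_net ≈ 6.47 kJ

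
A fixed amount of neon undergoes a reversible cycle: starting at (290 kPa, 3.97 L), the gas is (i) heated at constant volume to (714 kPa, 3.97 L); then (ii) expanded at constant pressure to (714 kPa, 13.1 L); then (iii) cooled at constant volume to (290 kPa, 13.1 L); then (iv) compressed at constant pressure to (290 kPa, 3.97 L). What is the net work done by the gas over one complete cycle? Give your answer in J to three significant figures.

Constant-volume legs do no work.
W(ii) = (714)(13.1 − 3.97) = 6519 J; W(iv) = (290)(3.97 − 13.1) = -2648 J.
W_net = 6519 − 2648 = 3871 J (the clockwise enclosed area).

W_net ≈ 3870 J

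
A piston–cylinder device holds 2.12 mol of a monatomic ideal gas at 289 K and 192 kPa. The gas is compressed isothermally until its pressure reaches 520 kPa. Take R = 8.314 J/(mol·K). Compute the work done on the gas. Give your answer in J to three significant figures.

W ≈ 5080 J

Isothermal process: W = nRT ln(V₂/V₁) = nRT ln(P₁/P₂).
W = (2.12)(8.314)(289) × ln(192/520)
  = 5094 × ln(0.3692) = 5094 × -0.9963
W_by_gas = -5075 J; work on gas = −W_by = 5075 J.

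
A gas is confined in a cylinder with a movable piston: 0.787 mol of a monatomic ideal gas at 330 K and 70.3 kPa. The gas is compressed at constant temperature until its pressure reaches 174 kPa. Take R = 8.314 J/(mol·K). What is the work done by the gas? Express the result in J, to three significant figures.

Isothermal process: W = nRT ln(V₂/V₁) = nRT ln(P₁/P₂).
W = (0.787)(8.314)(330) × ln(70.3/174)
  = 2159 × ln(0.404) = 2159 × -0.9063
W_by_gas = -1957 J.

W ≈ -1960 J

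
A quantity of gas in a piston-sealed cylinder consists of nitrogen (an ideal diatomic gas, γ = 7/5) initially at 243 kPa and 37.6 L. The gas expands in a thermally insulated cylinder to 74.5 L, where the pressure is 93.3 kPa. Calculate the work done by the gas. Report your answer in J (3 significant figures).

Adiabatic: W = (P₁V₁ − P₂V₂)/(γ − 1) with γ = 7/5.
P₁V₁ = 9137 J, P₂V₂ = 6951 J.
W = (9137 − 6951) / 0.4 = 5465 J.

W ≈ 5460 J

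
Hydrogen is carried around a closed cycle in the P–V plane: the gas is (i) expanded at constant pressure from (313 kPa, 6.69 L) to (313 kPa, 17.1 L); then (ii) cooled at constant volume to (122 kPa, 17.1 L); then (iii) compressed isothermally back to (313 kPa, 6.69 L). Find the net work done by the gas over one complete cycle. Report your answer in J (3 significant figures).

Leg (i): W = PΔV = (313)(17.1 − 6.69) = 3258 J.
Leg (ii): W = 0.
Leg (iii): W = PᵢVᵢ ln(V_f/Vᵢ) = (2086) ln(6.69/17.1) = -1958 J.
W_net = 3258 − 1958 = 1301 J.

W_net ≈ 1300 J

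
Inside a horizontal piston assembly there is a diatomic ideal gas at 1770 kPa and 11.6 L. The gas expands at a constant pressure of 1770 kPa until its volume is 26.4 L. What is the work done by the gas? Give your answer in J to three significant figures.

W ≈ 26200 J

Isobaric: W = P ΔV.
W = (1770 kPa)(26.4 − 11.6 L) = (1770)(14.8) = 26196 J.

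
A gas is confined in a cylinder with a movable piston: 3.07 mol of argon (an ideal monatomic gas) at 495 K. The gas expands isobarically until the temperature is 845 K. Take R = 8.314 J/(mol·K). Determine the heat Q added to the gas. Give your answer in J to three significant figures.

Q ≈ 22300 J

Isobaric: W = nRΔT = (3.07)(8.314)(350) = 8933 J.
ΔU = nCᵥΔT with Cᵥ = 3R/2: ΔU = (3.07)(12.47)(350) = 13400 J.
Q = ΔU + W = 13400 + 8933 = 22333 J.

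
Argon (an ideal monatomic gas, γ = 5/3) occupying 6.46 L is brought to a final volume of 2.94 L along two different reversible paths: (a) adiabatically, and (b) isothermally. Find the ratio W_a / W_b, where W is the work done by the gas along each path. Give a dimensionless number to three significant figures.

W_a / W_b ≈ 1.32

Path (a) adiabatic: W = P₁V₁(1 − (V₁/V₂)^(γ−1))/(γ−1) → W_a/(P₁V₁) = -1.035.
Path (b) isothermal: W = P₁V₁ ln(V₂/V₁) → W_b/(P₁V₁) = -0.7872.
W_a / W_b = -1.035 / -0.7872 = 1.315.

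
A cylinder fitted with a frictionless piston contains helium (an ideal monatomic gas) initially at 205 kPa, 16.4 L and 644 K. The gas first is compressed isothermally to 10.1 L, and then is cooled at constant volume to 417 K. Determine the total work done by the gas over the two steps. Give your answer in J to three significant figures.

Step 1 (isothermal): W = P₁V₁ ln(V₂/V₁) = (3362) ln(10.1/16.4) = -1630 J.
Step 2 (isochoric): W = 0 (constant volume).
W_total = -1630 + 0 = -1630 J.

W_total ≈ -1630 J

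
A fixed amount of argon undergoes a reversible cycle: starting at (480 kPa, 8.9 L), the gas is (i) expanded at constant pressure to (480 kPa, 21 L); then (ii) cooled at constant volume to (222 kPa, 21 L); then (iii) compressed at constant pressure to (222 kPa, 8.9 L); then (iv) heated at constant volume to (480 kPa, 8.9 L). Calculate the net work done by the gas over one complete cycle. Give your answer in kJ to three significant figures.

Constant-volume legs do no work.
W(i) = (480)(21 − 8.9) = 5808 J; W(iii) = (222)(8.9 − 21) = -2686 J.
W_net = 5808 − 2686 = 3122 J (the clockwise enclosed area).

W_net ≈ 3.12 kJ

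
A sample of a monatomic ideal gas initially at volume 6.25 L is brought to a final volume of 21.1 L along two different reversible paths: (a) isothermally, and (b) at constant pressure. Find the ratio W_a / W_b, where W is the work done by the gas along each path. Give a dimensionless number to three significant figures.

W_a / W_b ≈ 0.512

Path (a) isothermal: W = P₁V₁ ln(V₂/V₁) → W_a/(P₁V₁) = 1.217.
Path (b) isobaric: W = P₁(V₂ − V₁) → W_b/(P₁V₁) = 2.376.
W_a / W_b = 1.217 / 2.376 = 0.5121.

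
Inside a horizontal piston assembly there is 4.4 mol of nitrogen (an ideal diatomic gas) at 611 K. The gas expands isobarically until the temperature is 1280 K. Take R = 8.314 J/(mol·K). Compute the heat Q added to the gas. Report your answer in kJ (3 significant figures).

Isobaric: W = nRΔT = (4.4)(8.314)(669) = 24473 J.
ΔU = nCᵥΔT with Cᵥ = 5R/2: ΔU = (4.4)(20.79)(669) = 61183 J.
Q = ΔU + W = 61183 + 24473 = 85656 J.

Q ≈ 85.7 kJ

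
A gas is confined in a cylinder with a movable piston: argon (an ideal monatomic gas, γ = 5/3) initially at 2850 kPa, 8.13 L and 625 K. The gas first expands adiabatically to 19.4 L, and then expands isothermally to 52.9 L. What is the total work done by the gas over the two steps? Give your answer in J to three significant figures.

Step 1 (adiabatic): W = (P₁V₁ − P₂V₂)/(γ−1) = (23171 − 12976)/0.667 = 15292 J.
After step 1: P = 668.8 kPa, V = 19.4 L, T = 350 K.
Step 2 (isothermal): W = P₁V₁ ln(V₂/V₁) = (12976) ln(52.9/19.4) = 13016 J.
W_total = 15292 + 13016 = 28309 J.

W_total ≈ 28300 J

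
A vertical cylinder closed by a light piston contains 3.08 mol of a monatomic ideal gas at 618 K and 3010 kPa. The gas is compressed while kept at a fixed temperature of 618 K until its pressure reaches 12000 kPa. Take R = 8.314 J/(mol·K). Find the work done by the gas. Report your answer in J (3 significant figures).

W ≈ -21900 J

Isothermal process: W = nRT ln(V₂/V₁) = nRT ln(P₁/P₂).
W = (3.08)(8.314)(618) × ln(3010/12000)
  = 15825 × ln(0.2508) = 15825 × -1.383
W_by_gas = -21886 J.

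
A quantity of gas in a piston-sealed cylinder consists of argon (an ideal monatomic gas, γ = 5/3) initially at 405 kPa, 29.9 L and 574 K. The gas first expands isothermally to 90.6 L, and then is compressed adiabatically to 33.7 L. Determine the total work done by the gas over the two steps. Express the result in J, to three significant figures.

W_total ≈ -3530 J

Step 1 (isothermal): W = P₁V₁ ln(V₂/V₁) = (12110) ln(90.6/29.9) = 13425 J.
After step 1: P = 133.7 kPa, V = 90.6 L, T = 574 K.
Step 2 (adiabatic): W = (P₁V₁ − P₂V₂)/(γ−1) = (12109 − 23413)/0.667 = -16955 J.
W_total = 13425 − 16955 = -3531 J.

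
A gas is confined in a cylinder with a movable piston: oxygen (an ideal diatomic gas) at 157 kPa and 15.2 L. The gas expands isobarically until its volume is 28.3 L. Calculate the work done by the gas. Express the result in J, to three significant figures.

Isobaric: W = P ΔV.
W = (157 kPa)(28.3 − 15.2 L) = (157)(13.1) = 2057 J.

W ≈ 2060 J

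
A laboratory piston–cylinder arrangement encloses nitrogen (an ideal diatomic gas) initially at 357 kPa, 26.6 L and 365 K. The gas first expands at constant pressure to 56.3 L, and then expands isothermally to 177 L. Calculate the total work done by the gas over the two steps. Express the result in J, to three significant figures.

W_total ≈ 33600 J

Step 1 (isobaric): W = PΔV = (357 kPa)(56.3 − 26.6 L) = 10603 J.
After step 1: P = 357 kPa, V = 56.3 L, T = 772.5 K.
Step 2 (isothermal): W = P₁V₁ ln(V₂/V₁) = (20099) ln(177/56.3) = 23023 J.
W_total = 10603 + 23023 = 33626 J.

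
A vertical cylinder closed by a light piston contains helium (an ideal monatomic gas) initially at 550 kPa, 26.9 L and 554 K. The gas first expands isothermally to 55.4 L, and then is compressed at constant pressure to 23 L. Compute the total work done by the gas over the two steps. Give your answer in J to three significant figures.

W_total ≈ 2040 J

Step 1 (isothermal): W = P₁V₁ ln(V₂/V₁) = (14795) ln(55.4/26.9) = 10689 J.
After step 1: P = 267.1 kPa, V = 55.4 L, T = 554 K.
Step 2 (isobaric): W = PΔV = (267.1 kPa)(23 − 55.4 L) = -8653 J.
W_total = 10689 − 8653 = 2036 J.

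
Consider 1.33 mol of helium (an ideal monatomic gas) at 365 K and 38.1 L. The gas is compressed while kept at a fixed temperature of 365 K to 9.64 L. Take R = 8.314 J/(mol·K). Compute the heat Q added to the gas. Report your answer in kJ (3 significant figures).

Q ≈ -5.55 kJ

Isothermal ⇒ ΔU = 0, so Q = W = nRT ln(V₂/V₁).
Q = (1.33)(8.314)(365) ln(9.64/38.1) = 4036 × -1.374 = -5547 J.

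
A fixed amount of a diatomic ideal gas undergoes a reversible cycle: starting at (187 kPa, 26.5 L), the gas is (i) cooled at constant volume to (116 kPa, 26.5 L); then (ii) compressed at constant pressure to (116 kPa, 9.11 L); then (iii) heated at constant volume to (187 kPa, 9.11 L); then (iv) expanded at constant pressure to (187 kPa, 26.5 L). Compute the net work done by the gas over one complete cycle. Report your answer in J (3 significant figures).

Constant-volume legs do no work.
W(ii) = (116)(9.11 − 26.5) = -2017 J; W(iv) = (187)(26.5 − 9.11) = 3252 J.
W_net = -2017 + 3252 = 1235 J (the clockwise enclosed area).

W_net ≈ 1230 J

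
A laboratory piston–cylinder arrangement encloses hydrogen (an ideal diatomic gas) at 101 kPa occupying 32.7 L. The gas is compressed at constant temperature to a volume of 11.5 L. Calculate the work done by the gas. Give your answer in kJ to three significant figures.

W ≈ -3.45 kJ

Isothermal: W = nRT ln(V₂/V₁) = P₁V₁ ln(V₂/V₁).
P₁V₁ = (101 kPa)(32.7 L) = 3303 J.
W = 3303 × ln(11.5/32.7) = 3303 × -1.045
W_by_gas = -3451 J.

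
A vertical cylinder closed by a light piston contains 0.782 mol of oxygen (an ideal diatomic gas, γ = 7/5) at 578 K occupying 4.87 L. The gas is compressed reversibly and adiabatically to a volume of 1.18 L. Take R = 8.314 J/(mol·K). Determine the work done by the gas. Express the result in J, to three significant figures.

W ≈ -7170 J

Adiabatic: TV^(γ−1) = const with γ = 7/5.
T₂ = T₁ (V₁/V₂)^(γ−1) = 578 × (4.87/1.18)^0.4 = 578 × 1.763 = 1019 K.
W_by = nCᵥ(T₁ − T₂) = (0.782)(20.79)(578 − 1019) = -7168 J.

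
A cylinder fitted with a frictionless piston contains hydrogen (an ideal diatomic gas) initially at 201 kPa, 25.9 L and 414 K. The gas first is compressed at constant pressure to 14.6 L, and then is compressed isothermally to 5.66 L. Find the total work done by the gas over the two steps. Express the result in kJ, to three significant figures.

Step 1 (isobaric): W = PΔV = (201 kPa)(14.6 − 25.9 L) = -2271 J.
After step 1: P = 201 kPa, V = 14.6 L, T = 233.4 K.
Step 2 (isothermal): W = P₁V₁ ln(V₂/V₁) = (2935) ln(5.66/14.6) = -2781 J.
W_total = -2271 − 2781 = -5052 J.

W_total ≈ -5.05 kJ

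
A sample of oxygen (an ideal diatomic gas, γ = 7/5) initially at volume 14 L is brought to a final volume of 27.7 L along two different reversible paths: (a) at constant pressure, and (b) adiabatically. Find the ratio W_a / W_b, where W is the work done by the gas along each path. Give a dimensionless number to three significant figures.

W_a / W_b ≈ 1.64

Path (a) isobaric: W = P₁(V₂ − V₁) → W_a/(P₁V₁) = 0.9786.
Path (b) adiabatic: W = P₁V₁(1 − (V₁/V₂)^(γ−1))/(γ−1) → W_b/(P₁V₁) = 0.5972.
W_a / W_b = 0.9786 / 0.5972 = 1.639.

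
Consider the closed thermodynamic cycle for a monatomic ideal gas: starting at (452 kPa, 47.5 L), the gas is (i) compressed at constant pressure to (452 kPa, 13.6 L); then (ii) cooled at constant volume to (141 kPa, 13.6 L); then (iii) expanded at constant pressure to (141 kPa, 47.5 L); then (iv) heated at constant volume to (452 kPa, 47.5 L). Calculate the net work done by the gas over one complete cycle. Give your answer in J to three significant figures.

W_net ≈ -10500 J

Constant-volume legs do no work.
W(i) = (452)(13.6 − 47.5) = -15323 J; W(iii) = (141)(47.5 − 13.6) = 4780 J.
W_net = -15323 + 4780 = -10543 J (the counter-clockwise enclosed area).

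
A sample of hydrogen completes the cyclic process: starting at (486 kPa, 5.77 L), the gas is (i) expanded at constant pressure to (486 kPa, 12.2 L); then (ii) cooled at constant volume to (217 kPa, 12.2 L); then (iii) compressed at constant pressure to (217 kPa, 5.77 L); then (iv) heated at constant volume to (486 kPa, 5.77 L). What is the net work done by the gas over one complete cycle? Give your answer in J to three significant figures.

W_net ≈ 1730 J

Constant-volume legs do no work.
W(i) = (486)(12.2 − 5.77) = 3125 J; W(iii) = (217)(5.77 − 12.2) = -1395 J.
W_net = 3125 − 1395 = 1730 J (the clockwise enclosed area).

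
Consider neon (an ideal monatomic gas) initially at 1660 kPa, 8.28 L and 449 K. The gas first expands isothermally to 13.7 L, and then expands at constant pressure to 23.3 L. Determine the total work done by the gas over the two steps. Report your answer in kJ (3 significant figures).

W_total ≈ 16.6 kJ

Step 1 (isothermal): W = P₁V₁ ln(V₂/V₁) = (13745) ln(13.7/8.28) = 6921 J.
After step 1: P = 1003 kPa, V = 13.7 L, T = 449 K.
Step 2 (isobaric): W = PΔV = (1003 kPa)(23.3 − 13.7 L) = 9631 J.
W_total = 6921 + 9631 = 16553 J.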